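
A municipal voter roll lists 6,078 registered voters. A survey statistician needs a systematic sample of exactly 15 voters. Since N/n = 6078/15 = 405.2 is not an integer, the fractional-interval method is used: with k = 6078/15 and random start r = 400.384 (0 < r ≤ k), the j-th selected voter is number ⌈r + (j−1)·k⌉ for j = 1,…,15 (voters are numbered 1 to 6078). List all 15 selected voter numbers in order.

j=1: r + 0k = 400.384 → ⌈·⌉ = 401
j=2: r + 1k = 805.584 → ⌈·⌉ = 806
j=3: r + 2k = 1210.784 → ⌈·⌉ = 1211
j=4: r + 3k = 1615.984 → ⌈·⌉ = 1616
j=5: r + 4k = 2021.184 → ⌈·⌉ = 2022
j=6: r + 5k = 2426.384 → ⌈·⌉ = 2427
j=7: r + 6k = 2831.584 → ⌈·⌉ = 2832
j=8: r + 7k = 3236.784 → ⌈·⌉ = 3237
j=9: r + 8k = 3641.984 → ⌈·⌉ = 3642
j=10: r + 9k = 4047.184 → ⌈·⌉ = 4048
j=11: r + 10k = 4452.384 → ⌈·⌉ = 4453
j=12: r + 11k = 4857.584 → ⌈·⌉ = 4858
j=13: r + 12k = 5262.784 → ⌈·⌉ = 5263
j=14: r + 13k = 5667.984 → ⌈·⌉ = 5668
j=15: r + 14k = 6073.184 → ⌈·⌉ = 6074

401, 806, 1211, 1616, 2022, 2427, 2832, 3237, 3642, 4048, 4453, 4858, 5263, 5668, 6074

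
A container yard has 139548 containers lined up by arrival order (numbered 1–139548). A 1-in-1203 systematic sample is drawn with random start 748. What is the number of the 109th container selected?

k = 1203
109th selection = r + (109−1)·k = 748 + 108×1203 = 748 + 129924 = 130672

130672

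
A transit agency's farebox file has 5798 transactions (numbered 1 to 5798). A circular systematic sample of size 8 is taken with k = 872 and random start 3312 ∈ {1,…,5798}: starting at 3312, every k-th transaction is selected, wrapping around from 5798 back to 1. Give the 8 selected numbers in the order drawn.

Selection 1: 3312
Selection 2: 3312 + 872 = 4184
Selection 3: 4184 + 872 = 5056
Selection 4: 5056 + 872 = 5928 → 5928 − 5798 = 130
Selection 5: 130 + 872 = 1002
Selection 6: 1002 + 872 = 1874
Selection 7: 1874 + 872 = 2746
Selection 8: 2746 + 872 = 3618

3312, 4184, 5056, 130, 1002, 1874, 2746, 3618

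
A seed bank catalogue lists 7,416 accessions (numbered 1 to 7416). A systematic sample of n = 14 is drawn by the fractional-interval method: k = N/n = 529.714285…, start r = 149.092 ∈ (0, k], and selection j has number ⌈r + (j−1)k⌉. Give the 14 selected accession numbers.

150, 679, 1209, 1739, 2268, 2798, 3328, 3858, 4387, 4917, 5447, 5976, 6506, 7036

j=1: r + 0k = 149.092 → ⌈·⌉ = 150
j=2: r + 1k = 678.806285… → ⌈·⌉ = 679
j=3: r + 2k = 1208.520571… → ⌈·⌉ = 1209
j=4: r + 3k = 1738.234857… → ⌈·⌉ = 1739
j=5: r + 4k = 2267.949142… → ⌈·⌉ = 2268
j=6: r + 5k = 2797.663428… → ⌈·⌉ = 2798
j=7: r + 6k = 3327.377714… → ⌈·⌉ = 3328
j=8: r + 7k = 3857.092 → ⌈·⌉ = 3858
j=9: r + 8k = 4386.806285… → ⌈·⌉ = 4387
j=10: r + 9k = 4916.520571… → ⌈·⌉ = 4917
j=11: r + 10k = 5446.234857… → ⌈·⌉ = 5447
j=12: r + 11k = 5975.949142… → ⌈·⌉ = 5976
j=13: r + 12k = 6505.663428… → ⌈·⌉ = 6506
j=14: r + 13k = 7035.377714… → ⌈·⌉ = 7036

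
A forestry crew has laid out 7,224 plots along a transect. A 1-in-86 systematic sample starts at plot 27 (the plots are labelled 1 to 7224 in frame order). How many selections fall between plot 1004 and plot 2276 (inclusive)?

k = 86
First selection ≥ 1004: 27 + ⌈(1004−27)/86⌉·86 = 27 + 12×86 = 1059
Last selection ≤ 2276: 27 + ⌊(2276−27)/86⌋·86 = 27 + 26×86 = 2263
Count = 26 − 12 + 1 = 15

15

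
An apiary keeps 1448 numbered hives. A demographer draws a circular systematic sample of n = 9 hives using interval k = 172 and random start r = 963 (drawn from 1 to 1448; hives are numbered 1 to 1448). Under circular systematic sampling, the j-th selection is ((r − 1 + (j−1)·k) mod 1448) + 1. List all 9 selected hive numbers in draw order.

963, 1135, 1307, 31, 203, 375, 547, 719, 891

Selection 1: 963
Selection 2: 963 + 172 = 1135
Selection 3: 1135 + 172 = 1307
Selection 4: 1307 + 172 = 1479 → 1479 − 1448 = 31
Selection 5: 31 + 172 = 203
Selection 6: 203 + 172 = 375
Selection 7: 375 + 172 = 547
Selection 8: 547 + 172 = 719
Selection 9: 719 + 172 = 891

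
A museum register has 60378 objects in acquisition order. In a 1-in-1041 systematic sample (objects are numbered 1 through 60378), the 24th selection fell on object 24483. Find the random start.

540

k = 1041
r = 24483 − (24−1)×1041 = 24483 − 23943 = 540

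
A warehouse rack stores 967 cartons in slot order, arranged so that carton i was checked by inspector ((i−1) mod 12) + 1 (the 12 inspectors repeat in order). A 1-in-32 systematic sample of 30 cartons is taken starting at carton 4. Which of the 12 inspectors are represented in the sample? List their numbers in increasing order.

4, 8, 12

Consecutive selections differ by k = 32, so their inspector numbers differ by 32 mod 12 = 8.
gcd(32, 12) = 4, so the sample visits 12/4 = 3 distinct residues mod 12.
Start 4 is inspector 4; the inspectors hit are 4, 8, 12.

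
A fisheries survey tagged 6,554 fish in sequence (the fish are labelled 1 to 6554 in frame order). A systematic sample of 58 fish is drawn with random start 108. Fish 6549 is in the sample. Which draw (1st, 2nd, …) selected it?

58

k = 6554/58 = 113
position = (6549 − 108)/113 + 1 = 6441/113 + 1 = 57 + 1 = 58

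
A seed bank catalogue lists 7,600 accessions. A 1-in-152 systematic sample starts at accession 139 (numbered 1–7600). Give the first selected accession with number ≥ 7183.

k = 152
Steps past start: ⌈(7183 − 139)/152⌉ = ⌈7044/152⌉ = 47
Selected accession: 139 + 47×152 = 7283

7283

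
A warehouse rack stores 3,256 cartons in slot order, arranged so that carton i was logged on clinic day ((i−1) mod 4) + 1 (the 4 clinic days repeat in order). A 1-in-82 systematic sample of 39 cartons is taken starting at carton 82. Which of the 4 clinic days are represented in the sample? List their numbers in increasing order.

Consecutive selections differ by k = 82, so their clinic day numbers differ by 82 mod 4 = 2.
gcd(82, 4) = 2, so the sample visits 4/2 = 2 distinct residues mod 4.
Start 82 is clinic day 2; the clinic days hit are 2, 4.

2, 4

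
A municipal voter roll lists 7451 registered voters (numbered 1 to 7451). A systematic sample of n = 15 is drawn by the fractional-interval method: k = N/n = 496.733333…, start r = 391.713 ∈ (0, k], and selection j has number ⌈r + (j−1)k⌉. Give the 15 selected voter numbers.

392, 889, 1386, 1882, 2379, 2876, 3373, 3869, 4366, 4863, 5360, 5856, 6353, 6850, 7346

j=1: r + 0k = 391.713 → ⌈·⌉ = 392
j=2: r + 1k = 888.446333… → ⌈·⌉ = 889
j=3: r + 2k = 1385.179666… → ⌈·⌉ = 1386
j=4: r + 3k = 1881.913 → ⌈·⌉ = 1882
j=5: r + 4k = 2378.646333… → ⌈·⌉ = 2379
j=6: r + 5k = 2875.379666… → ⌈·⌉ = 2876
j=7: r + 6k = 3372.113 → ⌈·⌉ = 3373
j=8: r + 7k = 3868.846333… → ⌈·⌉ = 3869
j=9: r + 8k = 4365.579666… → ⌈·⌉ = 4366
j=10: r + 9k = 4862.313 → ⌈·⌉ = 4863
j=11: r + 10k = 5359.046333… → ⌈·⌉ = 5360
j=12: r + 11k = 5855.779666… → ⌈·⌉ = 5856
j=13: r + 12k = 6352.513 → ⌈·⌉ = 6353
j=14: r + 13k = 6849.246333… → ⌈·⌉ = 6850
j=15: r + 14k = 7345.979666… → ⌈·⌉ = 7346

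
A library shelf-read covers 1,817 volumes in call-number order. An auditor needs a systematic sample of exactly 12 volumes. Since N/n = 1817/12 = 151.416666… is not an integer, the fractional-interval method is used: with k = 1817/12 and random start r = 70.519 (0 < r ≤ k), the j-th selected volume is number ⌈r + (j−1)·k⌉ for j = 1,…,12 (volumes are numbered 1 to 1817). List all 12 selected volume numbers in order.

71, 222, 374, 525, 677, 828, 980, 1131, 1282, 1434, 1585, 1737

j=1: r + 0k = 70.519 → ⌈·⌉ = 71
j=2: r + 1k = 221.935666… → ⌈·⌉ = 222
j=3: r + 2k = 373.352333… → ⌈·⌉ = 374
j=4: r + 3k = 524.769 → ⌈·⌉ = 525
j=5: r + 4k = 676.185666… → ⌈·⌉ = 677
j=6: r + 5k = 827.602333… → ⌈·⌉ = 828
j=7: r + 6k = 979.019 → ⌈·⌉ = 980
j=8: r + 7k = 1130.435666… → ⌈·⌉ = 1131
j=9: r + 8k = 1281.852333… → ⌈·⌉ = 1282
j=10: r + 9k = 1433.269 → ⌈·⌉ = 1434
j=11: r + 10k = 1584.685666… → ⌈·⌉ = 1585
j=12: r + 11k = 1736.102333… → ⌈·⌉ = 1737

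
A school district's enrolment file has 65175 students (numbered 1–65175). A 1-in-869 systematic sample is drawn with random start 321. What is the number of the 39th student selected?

33343

k = 869
39th selection = r + (39−1)·k = 321 + 38×869 = 321 + 33022 = 33343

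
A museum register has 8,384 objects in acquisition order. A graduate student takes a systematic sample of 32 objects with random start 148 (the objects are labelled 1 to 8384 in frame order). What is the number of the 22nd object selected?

5650

k = 8384/32 = 262
22nd selection = r + (22−1)·k = 148 + 21×262 = 148 + 5502 = 5650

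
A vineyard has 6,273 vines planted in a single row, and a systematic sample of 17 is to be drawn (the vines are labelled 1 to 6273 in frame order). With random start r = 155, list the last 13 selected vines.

k = N/n = 6273/17 = 369
5th selection = 155 + 4×369 = 1631
6th: 1631 + 369 = 2000
7th: 2000 + 369 = 2369
8th: 2369 + 369 = 2738
9th: 2738 + 369 = 3107
10th: 3107 + 369 = 3476
11th: 3476 + 369 = 3845
12th: 3845 + 369 = 4214
13th: 4214 + 369 = 4583
14th: 4583 + 369 = 4952
15th: 4952 + 369 = 5321
16th: 5321 + 369 = 5690
17th: 5690 + 369 = 6059

1631, 2000, 2369, 2738, 3107, 3476, 3845, 4214, 4583, 4952, 5321, 5690, 6059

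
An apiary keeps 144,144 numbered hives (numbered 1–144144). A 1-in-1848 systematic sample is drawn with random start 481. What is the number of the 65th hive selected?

118753

k = 1848
65th selection = r + (65−1)·k = 481 + 64×1848 = 481 + 118272 = 118753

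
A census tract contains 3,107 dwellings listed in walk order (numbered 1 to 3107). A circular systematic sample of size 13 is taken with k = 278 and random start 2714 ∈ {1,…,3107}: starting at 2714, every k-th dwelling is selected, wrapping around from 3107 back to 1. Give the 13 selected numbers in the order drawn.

2714, 2992, 163, 441, 719, 997, 1275, 1553, 1831, 2109, 2387, 2665, 2943

Selection 1: 2714
Selection 2: 2714 + 278 = 2992
Selection 3: 2992 + 278 = 3270 → 3270 − 3107 = 163
Selection 4: 163 + 278 = 441
Selection 5: 441 + 278 = 719
Selection 6: 719 + 278 = 997
Selection 7: 997 + 278 = 1275
Selection 8: 1275 + 278 = 1553
Selection 9: 1553 + 278 = 1831
Selection 10: 1831 + 278 = 2109
Selection 11: 2109 + 278 = 2387
Selection 12: 2387 + 278 = 2665
Selection 13: 2665 + 278 = 2943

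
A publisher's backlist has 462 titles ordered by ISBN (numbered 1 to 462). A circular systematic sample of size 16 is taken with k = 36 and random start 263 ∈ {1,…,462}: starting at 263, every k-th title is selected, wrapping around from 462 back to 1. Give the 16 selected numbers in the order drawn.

Selection 1: 263
Selection 2: 263 + 36 = 299
Selection 3: 299 + 36 = 335
Selection 4: 335 + 36 = 371
Selection 5: 371 + 36 = 407
Selection 6: 407 + 36 = 443
Selection 7: 443 + 36 = 479 → 479 − 462 = 17
Selection 8: 17 + 36 = 53
Selection 9: 53 + 36 = 89
Selection 10: 89 + 36 = 125
Selection 11: 125 + 36 = 161
Selection 12: 161 + 36 = 197
Selection 13: 197 + 36 = 233
Selection 14: 233 + 36 = 269
Selection 15: 269 + 36 = 305
Selection 16: 305 + 36 = 341

263, 299, 335, 371, 407, 443, 17, 53, 89, 125, 161, 197, 233, 269, 305, 341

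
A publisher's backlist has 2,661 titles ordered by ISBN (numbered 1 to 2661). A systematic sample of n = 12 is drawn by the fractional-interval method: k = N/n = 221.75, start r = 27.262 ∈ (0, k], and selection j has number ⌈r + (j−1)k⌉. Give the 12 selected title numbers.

j=1: r + 0k = 27.262 → ⌈·⌉ = 28
j=2: r + 1k = 249.012 → ⌈·⌉ = 250
j=3: r + 2k = 470.762 → ⌈·⌉ = 471
j=4: r + 3k = 692.512 → ⌈·⌉ = 693
j=5: r + 4k = 914.262 → ⌈·⌉ = 915
j=6: r + 5k = 1136.012 → ⌈·⌉ = 1137
j=7: r + 6k = 1357.762 → ⌈·⌉ = 1358
j=8: r + 7k = 1579.512 → ⌈·⌉ = 1580
j=9: r + 8k = 1801.262 → ⌈·⌉ = 1802
j=10: r + 9k = 2023.012 → ⌈·⌉ = 2024
j=11: r + 10k = 2244.762 → ⌈·⌉ = 2245
j=12: r + 11k = 2466.512 → ⌈·⌉ = 2467

28, 250, 471, 693, 915, 1137, 1358, 1580, 1802, 2024, 2245, 2467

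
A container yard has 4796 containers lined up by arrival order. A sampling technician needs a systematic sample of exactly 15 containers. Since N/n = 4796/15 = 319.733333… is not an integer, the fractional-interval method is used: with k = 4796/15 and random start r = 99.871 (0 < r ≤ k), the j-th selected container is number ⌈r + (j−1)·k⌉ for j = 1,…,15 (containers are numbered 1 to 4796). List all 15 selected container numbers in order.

100, 420, 740, 1060, 1379, 1699, 2019, 2339, 2658, 2978, 3298, 3617, 3937, 4257, 4577

j=1: r + 0k = 99.871 → ⌈·⌉ = 100
j=2: r + 1k = 419.604333… → ⌈·⌉ = 420
j=3: r + 2k = 739.337666… → ⌈·⌉ = 740
j=4: r + 3k = 1059.071 → ⌈·⌉ = 1060
j=5: r + 4k = 1378.804333… → ⌈·⌉ = 1379
j=6: r + 5k = 1698.537666… → ⌈·⌉ = 1699
j=7: r + 6k = 2018.271 → ⌈·⌉ = 2019
j=8: r + 7k = 2338.004333… → ⌈·⌉ = 2339
j=9: r + 8k = 2657.737666… → ⌈·⌉ = 2658
j=10: r + 9k = 2977.471 → ⌈·⌉ = 2978
j=11: r + 10k = 3297.204333… → ⌈·⌉ = 3298
j=12: r + 11k = 3616.937666… → ⌈·⌉ = 3617
j=13: r + 12k = 3936.671 → ⌈·⌉ = 3937
j=14: r + 13k = 4256.404333… → ⌈·⌉ = 4257
j=15: r + 14k = 4576.137666… → ⌈·⌉ = 4577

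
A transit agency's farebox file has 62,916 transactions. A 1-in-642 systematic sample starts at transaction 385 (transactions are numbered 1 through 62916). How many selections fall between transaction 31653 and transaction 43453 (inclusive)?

k = 642
First selection ≥ 31653: 385 + ⌈(31653−385)/642⌉·642 = 385 + 49×642 = 31843
Last selection ≤ 43453: 385 + ⌊(43453−385)/642⌋·642 = 385 + 67×642 = 43399
Count = 67 − 49 + 1 = 19

19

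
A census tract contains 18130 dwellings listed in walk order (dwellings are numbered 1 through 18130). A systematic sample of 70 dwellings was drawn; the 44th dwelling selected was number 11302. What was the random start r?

165

k = 18130/70 = 259
r = 11302 − (44−1)×259 = 11302 − 11137 = 165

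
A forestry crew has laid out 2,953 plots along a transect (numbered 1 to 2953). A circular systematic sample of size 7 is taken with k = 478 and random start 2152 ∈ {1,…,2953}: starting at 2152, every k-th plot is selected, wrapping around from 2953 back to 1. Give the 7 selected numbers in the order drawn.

2152, 2630, 155, 633, 1111, 1589, 2067

Selection 1: 2152
Selection 2: 2152 + 478 = 2630
Selection 3: 2630 + 478 = 3108 → 3108 − 2953 = 155
Selection 4: 155 + 478 = 633
Selection 5: 633 + 478 = 1111
Selection 6: 1111 + 478 = 1589
Selection 7: 1589 + 478 = 2067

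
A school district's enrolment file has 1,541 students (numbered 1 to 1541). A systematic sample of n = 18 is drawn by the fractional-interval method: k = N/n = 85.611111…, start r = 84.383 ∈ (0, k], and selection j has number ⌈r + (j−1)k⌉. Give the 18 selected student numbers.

j=1: r + 0k = 84.383 → ⌈·⌉ = 85
j=2: r + 1k = 169.994111… → ⌈·⌉ = 170
j=3: r + 2k = 255.605222… → ⌈·⌉ = 256
j=4: r + 3k = 341.216333… → ⌈·⌉ = 342
j=5: r + 4k = 426.827444… → ⌈·⌉ = 427
j=6: r + 5k = 512.438555… → ⌈·⌉ = 513
j=7: r + 6k = 598.049666… → ⌈·⌉ = 599
j=8: r + 7k = 683.660777… → ⌈·⌉ = 684
j=9: r + 8k = 769.271888… → ⌈·⌉ = 770
j=10: r + 9k = 854.883 → ⌈·⌉ = 855
j=11: r + 10k = 940.494111… → ⌈·⌉ = 941
j=12: r + 11k = 1026.105222… → ⌈·⌉ = 1027
j=13: r + 12k = 1111.716333… → ⌈·⌉ = 1112
j=14: r + 13k = 1197.327444… → ⌈·⌉ = 1198
j=15: r + 14k = 1282.938555… → ⌈·⌉ = 1283
j=16: r + 15k = 1368.549666… → ⌈·⌉ = 1369
j=17: r + 16k = 1454.160777… → ⌈·⌉ = 1455
j=18: r + 17k = 1539.771888… → ⌈·⌉ = 1540

85, 170, 256, 342, 427, 513, 599, 684, 770, 855, 941, 1027, 1112, 1198, 1283, 1369, 1455, 1540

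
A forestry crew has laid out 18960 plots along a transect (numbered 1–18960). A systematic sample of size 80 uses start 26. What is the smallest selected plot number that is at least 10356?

10454

k = 18960/80 = 237
Steps past start: ⌈(10356 − 26)/237⌉ = ⌈10330/237⌉ = 44
Selected plot: 26 + 44×237 = 10454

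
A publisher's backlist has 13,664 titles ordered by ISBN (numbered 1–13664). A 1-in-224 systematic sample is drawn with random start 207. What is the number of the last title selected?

13647

k = 224
61st selection = r + (61−1)·k = 207 + 60×224 = 207 + 13440 = 13647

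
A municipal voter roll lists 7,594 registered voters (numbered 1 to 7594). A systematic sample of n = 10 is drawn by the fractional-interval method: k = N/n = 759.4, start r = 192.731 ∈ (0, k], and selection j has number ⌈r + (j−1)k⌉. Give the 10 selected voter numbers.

j=1: r + 0k = 192.731 → ⌈·⌉ = 193
j=2: r + 1k = 952.131 → ⌈·⌉ = 953
j=3: r + 2k = 1711.531 → ⌈·⌉ = 1712
j=4: r + 3k = 2470.931 → ⌈·⌉ = 2471
j=5: r + 4k = 3230.331 → ⌈·⌉ = 3231
j=6: r + 5k = 3989.731 → ⌈·⌉ = 3990
j=7: r + 6k = 4749.131 → ⌈·⌉ = 4750
j=8: r + 7k = 5508.531 → ⌈·⌉ = 5509
j=9: r + 8k = 6267.931 → ⌈·⌉ = 6268
j=10: r + 9k = 7027.331 → ⌈·⌉ = 7028

193, 953, 1712, 2471, 3231, 3990, 4750, 5509, 6268, 7028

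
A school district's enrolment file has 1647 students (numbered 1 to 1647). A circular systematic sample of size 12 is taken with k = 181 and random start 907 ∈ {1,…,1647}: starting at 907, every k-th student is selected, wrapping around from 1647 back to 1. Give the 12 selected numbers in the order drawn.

Selection 1: 907
Selection 2: 907 + 181 = 1088
Selection 3: 1088 + 181 = 1269
Selection 4: 1269 + 181 = 1450
Selection 5: 1450 + 181 = 1631
Selection 6: 1631 + 181 = 1812 → 1812 − 1647 = 165
Selection 7: 165 + 181 = 346
Selection 8: 346 + 181 = 527
Selection 9: 527 + 181 = 708
Selection 10: 708 + 181 = 889
Selection 11: 889 + 181 = 1070
Selection 12: 1070 + 181 = 1251

907, 1088, 1269, 1450, 1631, 165, 346, 527, 708, 889, 1070, 1251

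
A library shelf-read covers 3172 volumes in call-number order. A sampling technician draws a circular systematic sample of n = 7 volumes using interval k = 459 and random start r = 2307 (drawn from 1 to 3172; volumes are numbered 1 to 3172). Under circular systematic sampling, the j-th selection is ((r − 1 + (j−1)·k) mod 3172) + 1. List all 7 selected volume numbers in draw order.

Selection 1: 2307
Selection 2: 2307 + 459 = 2766
Selection 3: 2766 + 459 = 3225 → 3225 − 3172 = 53
Selection 4: 53 + 459 = 512
Selection 5: 512 + 459 = 971
Selection 6: 971 + 459 = 1430
Selection 7: 1430 + 459 = 1889

2307, 2766, 53, 512, 971, 1430, 1889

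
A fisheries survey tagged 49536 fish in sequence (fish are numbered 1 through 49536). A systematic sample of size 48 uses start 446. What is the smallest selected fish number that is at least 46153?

k = 49536/48 = 1032
Steps past start: ⌈(46153 − 446)/1032⌉ = ⌈45707/1032⌉ = 45
Selected fish: 446 + 45×1032 = 46886

46886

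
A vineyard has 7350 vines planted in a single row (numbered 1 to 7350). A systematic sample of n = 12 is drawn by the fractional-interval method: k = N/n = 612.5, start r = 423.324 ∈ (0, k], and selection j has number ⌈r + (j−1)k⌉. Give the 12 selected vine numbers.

424, 1036, 1649, 2261, 2874, 3486, 4099, 4711, 5324, 5936, 6549, 7161

j=1: r + 0k = 423.324 → ⌈·⌉ = 424
j=2: r + 1k = 1035.824 → ⌈·⌉ = 1036
j=3: r + 2k = 1648.324 → ⌈·⌉ = 1649
j=4: r + 3k = 2260.824 → ⌈·⌉ = 2261
j=5: r + 4k = 2873.324 → ⌈·⌉ = 2874
j=6: r + 5k = 3485.824 → ⌈·⌉ = 3486
j=7: r + 6k = 4098.324 → ⌈·⌉ = 4099
j=8: r + 7k = 4710.824 → ⌈·⌉ = 4711
j=9: r + 8k = 5323.324 → ⌈·⌉ = 5324
j=10: r + 9k = 5935.824 → ⌈·⌉ = 5936
j=11: r + 10k = 6548.324 → ⌈·⌉ = 6549
j=12: r + 11k = 7160.824 → ⌈·⌉ = 7161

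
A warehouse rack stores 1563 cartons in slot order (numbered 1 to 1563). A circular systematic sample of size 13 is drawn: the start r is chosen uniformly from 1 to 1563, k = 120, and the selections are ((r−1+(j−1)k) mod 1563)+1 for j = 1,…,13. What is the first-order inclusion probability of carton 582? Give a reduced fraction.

For each position j, as r ranges over 1…1563 the j-th selection hits every carton exactly once, so carton 582 is selected for exactly 13 of the 1563 starts.
Inclusion probability = 13/1563.

13/1563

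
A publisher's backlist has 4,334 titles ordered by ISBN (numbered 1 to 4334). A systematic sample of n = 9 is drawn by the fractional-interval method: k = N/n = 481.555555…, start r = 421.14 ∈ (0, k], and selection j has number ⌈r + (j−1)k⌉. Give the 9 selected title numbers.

j=1: r + 0k = 421.14 → ⌈·⌉ = 422
j=2: r + 1k = 902.695555… → ⌈·⌉ = 903
j=3: r + 2k = 1384.251111… → ⌈·⌉ = 1385
j=4: r + 3k = 1865.806666… → ⌈·⌉ = 1866
j=5: r + 4k = 2347.362222… → ⌈·⌉ = 2348
j=6: r + 5k = 2828.917777… → ⌈·⌉ = 2829
j=7: r + 6k = 3310.473333… → ⌈·⌉ = 3311
j=8: r + 7k = 3792.028888… → ⌈·⌉ = 3793
j=9: r + 8k = 4273.584444… → ⌈·⌉ = 4274

422, 903, 1385, 1866, 2348, 2829, 3311, 3793, 4274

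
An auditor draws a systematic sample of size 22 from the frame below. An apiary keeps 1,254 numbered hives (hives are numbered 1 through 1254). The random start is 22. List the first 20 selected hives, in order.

k = N/n = 1254/22 = 57
hive 1: 22
hive 2: 22 + 57 = 79
hive 3: 79 + 57 = 136
hive 4: 136 + 57 = 193
hive 5: 193 + 57 = 250
hive 6: 250 + 57 = 307
hive 7: 307 + 57 = 364
hive 8: 364 + 57 = 421
hive 9: 421 + 57 = 478
hive 10: 478 + 57 = 535
hive 11: 535 + 57 = 592
hive 12: 592 + 57 = 649
hive 13: 649 + 57 = 706
hive 14: 706 + 57 = 763
hive 15: 763 + 57 = 820
hive 16: 820 + 57 = 877
hive 17: 877 + 57 = 934
hive 18: 934 + 57 = 991
hive 19: 991 + 57 = 1048
hive 20: 1048 + 57 = 1105

22, 79, 136, 193, 250, 307, 364, 421, 478, 535, 592, 649, 706, 763, 820, 877, 934, 991, 1048, 1105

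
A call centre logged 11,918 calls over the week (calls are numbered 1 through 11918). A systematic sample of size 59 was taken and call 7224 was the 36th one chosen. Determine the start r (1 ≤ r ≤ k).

154

k = 11918/59 = 202
r = 7224 − (36−1)×202 = 7224 − 7070 = 154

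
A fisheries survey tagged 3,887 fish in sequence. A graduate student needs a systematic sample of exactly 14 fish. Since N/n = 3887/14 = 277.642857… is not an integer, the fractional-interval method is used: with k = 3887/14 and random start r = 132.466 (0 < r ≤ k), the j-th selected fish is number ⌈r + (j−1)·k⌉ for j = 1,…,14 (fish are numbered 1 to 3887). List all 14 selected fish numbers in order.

133, 411, 688, 966, 1244, 1521, 1799, 2076, 2354, 2632, 2909, 3187, 3465, 3742

j=1: r + 0k = 132.466 → ⌈·⌉ = 133
j=2: r + 1k = 410.108857… → ⌈·⌉ = 411
j=3: r + 2k = 687.751714… → ⌈·⌉ = 688
j=4: r + 3k = 965.394571… → ⌈·⌉ = 966
j=5: r + 4k = 1243.037428… → ⌈·⌉ = 1244
j=6: r + 5k = 1520.680285… → ⌈·⌉ = 1521
j=7: r + 6k = 1798.323142… → ⌈·⌉ = 1799
j=8: r + 7k = 2075.966 → ⌈·⌉ = 2076
j=9: r + 8k = 2353.608857… → ⌈·⌉ = 2354
j=10: r + 9k = 2631.251714… → ⌈·⌉ = 2632
j=11: r + 10k = 2908.894571… → ⌈·⌉ = 2909
j=12: r + 11k = 3186.537428… → ⌈·⌉ = 3187
j=13: r + 12k = 3464.180285… → ⌈·⌉ = 3465
j=14: r + 13k = 3741.823142… → ⌈·⌉ = 3742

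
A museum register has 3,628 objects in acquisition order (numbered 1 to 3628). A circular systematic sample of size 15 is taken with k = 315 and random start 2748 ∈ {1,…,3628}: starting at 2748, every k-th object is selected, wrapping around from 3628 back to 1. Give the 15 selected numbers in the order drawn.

Selection 1: 2748
Selection 2: 2748 + 315 = 3063
Selection 3: 3063 + 315 = 3378
Selection 4: 3378 + 315 = 3693 → 3693 − 3628 = 65
Selection 5: 65 + 315 = 380
Selection 6: 380 + 315 = 695
Selection 7: 695 + 315 = 1010
Selection 8: 1010 + 315 = 1325
Selection 9: 1325 + 315 = 1640
Selection 10: 1640 + 315 = 1955
Selection 11: 1955 + 315 = 2270
Selection 12: 2270 + 315 = 2585
Selection 13: 2585 + 315 = 2900
Selection 14: 2900 + 315 = 3215
Selection 15: 3215 + 315 = 3530

2748, 3063, 3378, 65, 380, 695, 1010, 1325, 1640, 1955, 2270, 2585, 2900, 3215, 3530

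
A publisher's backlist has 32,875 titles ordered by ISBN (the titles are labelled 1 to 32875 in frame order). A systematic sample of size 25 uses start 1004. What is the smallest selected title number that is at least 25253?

25989

k = 32875/25 = 1315
Steps past start: ⌈(25253 − 1004)/1315⌉ = ⌈24249/1315⌉ = 19
Selected title: 1004 + 19×1315 = 25989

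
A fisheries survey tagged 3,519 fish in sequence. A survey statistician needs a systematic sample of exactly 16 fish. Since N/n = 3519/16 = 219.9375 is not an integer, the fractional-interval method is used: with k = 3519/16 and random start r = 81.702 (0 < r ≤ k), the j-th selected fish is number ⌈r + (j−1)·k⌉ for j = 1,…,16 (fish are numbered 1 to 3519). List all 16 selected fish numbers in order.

82, 302, 522, 742, 962, 1182, 1402, 1622, 1842, 2062, 2282, 2502, 2721, 2941, 3161, 3381

j=1: r + 0k = 81.702 → ⌈·⌉ = 82
j=2: r + 1k = 301.6395 → ⌈·⌉ = 302
j=3: r + 2k = 521.577 → ⌈·⌉ = 522
j=4: r + 3k = 741.5145 → ⌈·⌉ = 742
j=5: r + 4k = 961.452 → ⌈·⌉ = 962
j=6: r + 5k = 1181.3895 → ⌈·⌉ = 1182
j=7: r + 6k = 1401.327 → ⌈·⌉ = 1402
j=8: r + 7k = 1621.2645 → ⌈·⌉ = 1622
j=9: r + 8k = 1841.202 → ⌈·⌉ = 1842
j=10: r + 9k = 2061.1395 → ⌈·⌉ = 2062
j=11: r + 10k = 2281.077 → ⌈·⌉ = 2282
j=12: r + 11k = 2501.0145 → ⌈·⌉ = 2502
j=13: r + 12k = 2720.952 → ⌈·⌉ = 2721
j=14: r + 13k = 2940.8895 → ⌈·⌉ = 2941
j=15: r + 14k = 3160.827 → ⌈·⌉ = 3161
j=16: r + 15k = 3380.7645 → ⌈·⌉ = 3381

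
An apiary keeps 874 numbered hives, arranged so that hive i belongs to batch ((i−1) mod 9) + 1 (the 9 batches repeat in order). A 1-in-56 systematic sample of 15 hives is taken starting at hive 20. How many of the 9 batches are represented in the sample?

9

Consecutive selections differ by k = 56, so their batch numbers differ by 56 mod 9 = 2.
gcd(56, 9) = 1, so the sample visits 9/1 = 9 distinct residues mod 9.
Start 20 is batch 2; the batches hit are 1, 2, 3, 4, 5, 6, 7, 8, 9.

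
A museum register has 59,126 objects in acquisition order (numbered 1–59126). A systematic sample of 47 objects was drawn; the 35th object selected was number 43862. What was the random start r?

1090

k = 59126/47 = 1258
r = 43862 − (35−1)×1258 = 43862 − 42772 = 1090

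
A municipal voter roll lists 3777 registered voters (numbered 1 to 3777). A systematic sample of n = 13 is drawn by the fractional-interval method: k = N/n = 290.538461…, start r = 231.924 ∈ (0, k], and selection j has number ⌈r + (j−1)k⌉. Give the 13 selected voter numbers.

232, 523, 814, 1104, 1395, 1685, 1976, 2266, 2557, 2847, 3138, 3428, 3719

j=1: r + 0k = 231.924 → ⌈·⌉ = 232
j=2: r + 1k = 522.462461… → ⌈·⌉ = 523
j=3: r + 2k = 813.000923… → ⌈·⌉ = 814
j=4: r + 3k = 1103.539384… → ⌈·⌉ = 1104
j=5: r + 4k = 1394.077846… → ⌈·⌉ = 1395
j=6: r + 5k = 1684.616307… → ⌈·⌉ = 1685
j=7: r + 6k = 1975.154769… → ⌈·⌉ = 1976
j=8: r + 7k = 2265.693230… → ⌈·⌉ = 2266
j=9: r + 8k = 2556.231692… → ⌈·⌉ = 2557
j=10: r + 9k = 2846.770153… → ⌈·⌉ = 2847
j=11: r + 10k = 3137.308615… → ⌈·⌉ = 3138
j=12: r + 11k = 3427.847076… → ⌈·⌉ = 3428
j=13: r + 12k = 3718.385538… → ⌈·⌉ = 3719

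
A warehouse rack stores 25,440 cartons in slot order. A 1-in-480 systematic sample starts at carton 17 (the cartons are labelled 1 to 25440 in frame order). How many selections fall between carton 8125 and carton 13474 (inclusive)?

12

k = 480
First selection ≥ 8125: 17 + ⌈(8125−17)/480⌉·480 = 17 + 17×480 = 8177
Last selection ≤ 13474: 17 + ⌊(13474−17)/480⌋·480 = 17 + 28×480 = 13457
Count = 28 − 17 + 1 = 12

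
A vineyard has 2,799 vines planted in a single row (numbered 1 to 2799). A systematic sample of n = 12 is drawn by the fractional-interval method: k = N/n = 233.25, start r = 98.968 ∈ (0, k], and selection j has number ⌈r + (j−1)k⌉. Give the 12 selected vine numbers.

99, 333, 566, 799, 1032, 1266, 1499, 1732, 1965, 2199, 2432, 2665

j=1: r + 0k = 98.968 → ⌈·⌉ = 99
j=2: r + 1k = 332.218 → ⌈·⌉ = 333
j=3: r + 2k = 565.468 → ⌈·⌉ = 566
j=4: r + 3k = 798.718 → ⌈·⌉ = 799
j=5: r + 4k = 1031.968 → ⌈·⌉ = 1032
j=6: r + 5k = 1265.218 → ⌈·⌉ = 1266
j=7: r + 6k = 1498.468 → ⌈·⌉ = 1499
j=8: r + 7k = 1731.718 → ⌈·⌉ = 1732
j=9: r + 8k = 1964.968 → ⌈·⌉ = 1965
j=10: r + 9k = 2198.218 → ⌈·⌉ = 2199
j=11: r + 10k = 2431.468 → ⌈·⌉ = 2432
j=12: r + 11k = 2664.718 → ⌈·⌉ = 2665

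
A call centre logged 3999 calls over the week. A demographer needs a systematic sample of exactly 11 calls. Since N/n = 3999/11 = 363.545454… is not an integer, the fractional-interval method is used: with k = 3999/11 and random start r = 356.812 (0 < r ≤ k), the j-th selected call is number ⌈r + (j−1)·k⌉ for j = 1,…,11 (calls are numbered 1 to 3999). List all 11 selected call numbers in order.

j=1: r + 0k = 356.812 → ⌈·⌉ = 357
j=2: r + 1k = 720.357454… → ⌈·⌉ = 721
j=3: r + 2k = 1083.902909… → ⌈·⌉ = 1084
j=4: r + 3k = 1447.448363… → ⌈·⌉ = 1448
j=5: r + 4k = 1810.993818… → ⌈·⌉ = 1811
j=6: r + 5k = 2174.539272… → ⌈·⌉ = 2175
j=7: r + 6k = 2538.084727… → ⌈·⌉ = 2539
j=8: r + 7k = 2901.630181… → ⌈·⌉ = 2902
j=9: r + 8k = 3265.175636… → ⌈·⌉ = 3266
j=10: r + 9k = 3628.721090… → ⌈·⌉ = 3629
j=11: r + 10k = 3992.266545… → ⌈·⌉ = 3993

357, 721, 1084, 1448, 1811, 2175, 2539, 2902, 3266, 3629, 3993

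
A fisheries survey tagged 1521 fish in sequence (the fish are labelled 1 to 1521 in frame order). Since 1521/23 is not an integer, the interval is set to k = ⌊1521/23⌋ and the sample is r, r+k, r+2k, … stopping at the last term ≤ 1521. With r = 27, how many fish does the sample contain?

k = ⌊1521/23⌋ = 66
Achieved size = ⌊(1521 − 27)/66⌋ + 1 = ⌊1494/66⌋ + 1 = 22 + 1 = 23
(last selection: 27 + 22×66 = 1479 ≤ 1521; next would be 1545 > 1521)

23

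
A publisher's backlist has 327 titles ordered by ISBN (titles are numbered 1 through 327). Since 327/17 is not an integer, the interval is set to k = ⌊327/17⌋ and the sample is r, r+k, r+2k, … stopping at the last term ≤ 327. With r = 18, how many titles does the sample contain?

k = ⌊327/17⌋ = 19
Achieved size = ⌊(327 − 18)/19⌋ + 1 = ⌊309/19⌋ + 1 = 16 + 1 = 17
(last selection: 18 + 16×19 = 322 ≤ 327; next would be 341 > 327)

17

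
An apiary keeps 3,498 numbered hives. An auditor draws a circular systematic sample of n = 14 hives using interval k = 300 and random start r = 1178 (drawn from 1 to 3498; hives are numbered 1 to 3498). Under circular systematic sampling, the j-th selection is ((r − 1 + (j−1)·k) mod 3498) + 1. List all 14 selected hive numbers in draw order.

1178, 1478, 1778, 2078, 2378, 2678, 2978, 3278, 80, 380, 680, 980, 1280, 1580

Selection 1: 1178
Selection 2: 1178 + 300 = 1478
Selection 3: 1478 + 300 = 1778
Selection 4: 1778 + 300 = 2078
Selection 5: 2078 + 300 = 2378
Selection 6: 2378 + 300 = 2678
Selection 7: 2678 + 300 = 2978
Selection 8: 2978 + 300 = 3278
Selection 9: 3278 + 300 = 3578 → 3578 − 3498 = 80
Selection 10: 80 + 300 = 380
Selection 11: 380 + 300 = 680
Selection 12: 680 + 300 = 980
Selection 13: 980 + 300 = 1280
Selection 14: 1280 + 300 = 1580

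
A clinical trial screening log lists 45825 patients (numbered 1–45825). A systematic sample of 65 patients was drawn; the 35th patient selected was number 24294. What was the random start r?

k = 45825/65 = 705
r = 24294 − (35−1)×705 = 24294 − 23970 = 324

324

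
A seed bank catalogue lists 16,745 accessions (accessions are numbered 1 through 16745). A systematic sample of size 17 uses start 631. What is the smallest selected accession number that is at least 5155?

k = 16745/17 = 985
Steps past start: ⌈(5155 − 631)/985⌉ = ⌈4524/985⌉ = 5
Selected accession: 631 + 5×985 = 5556

5556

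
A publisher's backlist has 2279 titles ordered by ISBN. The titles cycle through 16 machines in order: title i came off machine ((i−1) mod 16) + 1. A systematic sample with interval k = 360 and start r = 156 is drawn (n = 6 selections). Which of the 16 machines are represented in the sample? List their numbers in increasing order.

4, 12

Consecutive selections differ by k = 360, so their machine numbers differ by 360 mod 16 = 8.
gcd(360, 16) = 8, so the sample visits 16/8 = 2 distinct residues mod 16.
Start 156 is machine 12; the machines hit are 4, 12.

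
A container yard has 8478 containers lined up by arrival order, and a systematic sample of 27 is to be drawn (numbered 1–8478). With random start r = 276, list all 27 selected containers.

276, 590, 904, 1218, 1532, 1846, 2160, 2474, 2788, 3102, 3416, 3730, 4044, 4358, 4672, 4986, 5300, 5614, 5928, 6242, 6556, 6870, 7184, 7498, 7812, 8126, 8440

k = N/n = 8478/27 = 314
container 1: 276
container 2: 276 + 314 = 590
container 3: 590 + 314 = 904
container 4: 904 + 314 = 1218
container 5: 1218 + 314 = 1532
container 6: 1532 + 314 = 1846
container 7: 1846 + 314 = 2160
container 8: 2160 + 314 = 2474
container 9: 2474 + 314 = 2788
container 10: 2788 + 314 = 3102
container 11: 3102 + 314 = 3416
container 12: 3416 + 314 = 3730
container 13: 3730 + 314 = 4044
container 14: 4044 + 314 = 4358
container 15: 4358 + 314 = 4672
container 16: 4672 + 314 = 4986
container 17: 4986 + 314 = 5300
container 18: 5300 + 314 = 5614
container 19: 5614 + 314 = 5928
container 20: 5928 + 314 = 6242
container 21: 6242 + 314 = 6556
container 22: 6556 + 314 = 6870
container 23: 6870 + 314 = 7184
container 24: 7184 + 314 = 7498
container 25: 7498 + 314 = 7812
container 26: 7812 + 314 = 8126
container 27: 8126 + 314 = 8440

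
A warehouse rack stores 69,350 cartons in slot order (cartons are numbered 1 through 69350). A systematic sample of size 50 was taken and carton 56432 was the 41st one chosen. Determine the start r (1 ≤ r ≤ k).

952

k = 69350/50 = 1387
r = 56432 − (41−1)×1387 = 56432 − 55480 = 952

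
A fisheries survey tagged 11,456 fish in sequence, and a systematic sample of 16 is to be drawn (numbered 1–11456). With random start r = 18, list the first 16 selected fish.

k = N/n = 11456/16 = 716
fish 1: 18
fish 2: 18 + 716 = 734
fish 3: 734 + 716 = 1450
fish 4: 1450 + 716 = 2166
fish 5: 2166 + 716 = 2882
fish 6: 2882 + 716 = 3598
fish 7: 3598 + 716 = 4314
fish 8: 4314 + 716 = 5030
fish 9: 5030 + 716 = 5746
fish 10: 5746 + 716 = 6462
fish 11: 6462 + 716 = 7178
fish 12: 7178 + 716 = 7894
fish 13: 7894 + 716 = 8610
fish 14: 8610 + 716 = 9326
fish 15: 9326 + 716 = 10042
fish 16: 10042 + 716 = 10758

18, 734, 1450, 2166, 2882, 3598, 4314, 5030, 5746, 6462, 7178, 7894, 8610, 9326, 10042, 10758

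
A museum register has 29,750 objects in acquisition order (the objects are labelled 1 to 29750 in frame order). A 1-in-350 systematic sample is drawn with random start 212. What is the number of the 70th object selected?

k = 350
70th selection = r + (70−1)·k = 212 + 69×350 = 212 + 24150 = 24362

24362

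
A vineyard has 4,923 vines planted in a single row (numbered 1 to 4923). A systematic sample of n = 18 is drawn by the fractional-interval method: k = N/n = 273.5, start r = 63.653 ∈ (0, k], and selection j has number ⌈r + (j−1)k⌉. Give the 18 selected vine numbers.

j=1: r + 0k = 63.653 → ⌈·⌉ = 64
j=2: r + 1k = 337.153 → ⌈·⌉ = 338
j=3: r + 2k = 610.653 → ⌈·⌉ = 611
j=4: r + 3k = 884.153 → ⌈·⌉ = 885
j=5: r + 4k = 1157.653 → ⌈·⌉ = 1158
j=6: r + 5k = 1431.153 → ⌈·⌉ = 1432
j=7: r + 6k = 1704.653 → ⌈·⌉ = 1705
j=8: r + 7k = 1978.153 → ⌈·⌉ = 1979
j=9: r + 8k = 2251.653 → ⌈·⌉ = 2252
j=10: r + 9k = 2525.153 → ⌈·⌉ = 2526
j=11: r + 10k = 2798.653 → ⌈·⌉ = 2799
j=12: r + 11k = 3072.153 → ⌈·⌉ = 3073
j=13: r + 12k = 3345.653 → ⌈·⌉ = 3346
j=14: r + 13k = 3619.153 → ⌈·⌉ = 3620
j=15: r + 14k = 3892.653 → ⌈·⌉ = 3893
j=16: r + 15k = 4166.153 → ⌈·⌉ = 4167
j=17: r + 16k = 4439.653 → ⌈·⌉ = 4440
j=18: r + 17k = 4713.153 → ⌈·⌉ = 4714

64, 338, 611, 885, 1158, 1432, 1705, 1979, 2252, 2526, 2799, 3073, 3346, 3620, 3893, 4167, 4440, 4714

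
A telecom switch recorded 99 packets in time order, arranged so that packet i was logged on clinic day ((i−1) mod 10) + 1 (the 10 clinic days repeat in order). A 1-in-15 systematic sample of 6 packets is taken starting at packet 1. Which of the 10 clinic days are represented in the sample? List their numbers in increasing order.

Consecutive selections differ by k = 15, so their clinic day numbers differ by 15 mod 10 = 5.
gcd(15, 10) = 5, so the sample visits 10/5 = 2 distinct residues mod 10.
Start 1 is clinic day 1; the clinic days hit are 1, 6.

1, 6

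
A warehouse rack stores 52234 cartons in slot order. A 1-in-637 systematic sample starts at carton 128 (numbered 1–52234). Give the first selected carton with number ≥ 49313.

k = 637
Steps past start: ⌈(49313 − 128)/637⌉ = ⌈49185/637⌉ = 78
Selected carton: 128 + 78×637 = 49814

49814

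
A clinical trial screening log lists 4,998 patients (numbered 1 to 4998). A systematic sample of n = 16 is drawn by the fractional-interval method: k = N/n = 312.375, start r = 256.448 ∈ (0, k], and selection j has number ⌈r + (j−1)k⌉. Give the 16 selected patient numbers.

j=1: r + 0k = 256.448 → ⌈·⌉ = 257
j=2: r + 1k = 568.823 → ⌈·⌉ = 569
j=3: r + 2k = 881.198 → ⌈·⌉ = 882
j=4: r + 3k = 1193.573 → ⌈·⌉ = 1194
j=5: r + 4k = 1505.948 → ⌈·⌉ = 1506
j=6: r + 5k = 1818.323 → ⌈·⌉ = 1819
j=7: r + 6k = 2130.698 → ⌈·⌉ = 2131
j=8: r + 7k = 2443.073 → ⌈·⌉ = 2444
j=9: r + 8k = 2755.448 → ⌈·⌉ = 2756
j=10: r + 9k = 3067.823 → ⌈·⌉ = 3068
j=11: r + 10k = 3380.198 → ⌈·⌉ = 3381
j=12: r + 11k = 3692.573 → ⌈·⌉ = 3693
j=13: r + 12k = 4004.948 → ⌈·⌉ = 4005
j=14: r + 13k = 4317.323 → ⌈·⌉ = 4318
j=15: r + 14k = 4629.698 → ⌈·⌉ = 4630
j=16: r + 15k = 4942.073 → ⌈·⌉ = 4943

257, 569, 882, 1194, 1506, 1819, 2131, 2444, 2756, 3068, 3381, 3693, 4005, 4318, 4630, 4943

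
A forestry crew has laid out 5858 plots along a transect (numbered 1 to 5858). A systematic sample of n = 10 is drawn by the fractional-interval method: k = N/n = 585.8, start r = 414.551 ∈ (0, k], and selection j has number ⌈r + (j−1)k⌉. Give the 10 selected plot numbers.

415, 1001, 1587, 2172, 2758, 3344, 3930, 4516, 5101, 5687

j=1: r + 0k = 414.551 → ⌈·⌉ = 415
j=2: r + 1k = 1000.351 → ⌈·⌉ = 1001
j=3: r + 2k = 1586.151 → ⌈·⌉ = 1587
j=4: r + 3k = 2171.951 → ⌈·⌉ = 2172
j=5: r + 4k = 2757.751 → ⌈·⌉ = 2758
j=6: r + 5k = 3343.551 → ⌈·⌉ = 3344
j=7: r + 6k = 3929.351 → ⌈·⌉ = 3930
j=8: r + 7k = 4515.151 → ⌈·⌉ = 4516
j=9: r + 8k = 5100.951 → ⌈·⌉ = 5101
j=10: r + 9k = 5686.751 → ⌈·⌉ = 5687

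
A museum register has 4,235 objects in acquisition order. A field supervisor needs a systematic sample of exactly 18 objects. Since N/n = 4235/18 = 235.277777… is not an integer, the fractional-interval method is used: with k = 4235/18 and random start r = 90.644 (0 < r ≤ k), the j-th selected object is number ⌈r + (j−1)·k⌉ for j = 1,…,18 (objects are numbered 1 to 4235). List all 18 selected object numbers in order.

j=1: r + 0k = 90.644 → ⌈·⌉ = 91
j=2: r + 1k = 325.921777… → ⌈·⌉ = 326
j=3: r + 2k = 561.199555… → ⌈·⌉ = 562
j=4: r + 3k = 796.477333… → ⌈·⌉ = 797
j=5: r + 4k = 1031.755111… → ⌈·⌉ = 1032
j=6: r + 5k = 1267.032888… → ⌈·⌉ = 1268
j=7: r + 6k = 1502.310666… → ⌈·⌉ = 1503
j=8: r + 7k = 1737.588444… → ⌈·⌉ = 1738
j=9: r + 8k = 1972.866222… → ⌈·⌉ = 1973
j=10: r + 9k = 2208.144 → ⌈·⌉ = 2209
j=11: r + 10k = 2443.421777… → ⌈·⌉ = 2444
j=12: r + 11k = 2678.699555… → ⌈·⌉ = 2679
j=13: r + 12k = 2913.977333… → ⌈·⌉ = 2914
j=14: r + 13k = 3149.255111… → ⌈·⌉ = 3150
j=15: r + 14k = 3384.532888… → ⌈·⌉ = 3385
j=16: r + 15k = 3619.810666… → ⌈·⌉ = 3620
j=17: r + 16k = 3855.088444… → ⌈·⌉ = 3856
j=18: r + 17k = 4090.366222… → ⌈·⌉ = 4091

91, 326, 562, 797, 1032, 1268, 1503, 1738, 1973, 2209, 2444, 2679, 2914, 3150, 3385, 3620, 3856, 4091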